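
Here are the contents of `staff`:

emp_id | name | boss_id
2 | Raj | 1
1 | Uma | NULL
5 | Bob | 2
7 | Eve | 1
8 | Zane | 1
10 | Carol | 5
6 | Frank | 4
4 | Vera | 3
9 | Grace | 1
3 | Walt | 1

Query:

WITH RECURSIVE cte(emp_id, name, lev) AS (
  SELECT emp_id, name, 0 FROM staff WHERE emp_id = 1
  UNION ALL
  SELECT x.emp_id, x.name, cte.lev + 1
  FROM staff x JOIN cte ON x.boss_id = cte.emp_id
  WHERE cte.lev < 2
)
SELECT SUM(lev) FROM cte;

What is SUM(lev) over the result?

9

Base: emp_id=1 (Uma) at lev 0.
Iteration 1: rows with boss_id in {1} -> Raj (id 2, lev 1), Walt (id 3, lev 1), Eve (id 7, lev 1), Zane (id 8, lev 1), Grace (id 9, lev 1).
Iteration 2: rows with boss_id in {2,3,7,8,9} -> Vera (id 4, lev 2), Bob (id 5, lev 2).
Iteration 3: lev < 2 fails for all current rows; recursion stops.
SUM(lev) = 0 + 1 + 1 + 1 + 1 + 1 + 2 + 2 = 9.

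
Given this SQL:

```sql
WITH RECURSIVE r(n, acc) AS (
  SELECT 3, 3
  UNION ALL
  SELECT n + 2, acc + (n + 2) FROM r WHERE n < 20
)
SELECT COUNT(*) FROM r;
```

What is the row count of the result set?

10

Base: n=3, acc=3.
Iteration 1: 3 < 20 holds -> n = 3 + 2 = 5, acc = 3 + 5 = 8.
Iteration 2: 5 < 20 holds -> n = 5 + 2 = 7, acc = 8 + 7 = 15.
Iteration 3: 7 < 20 holds -> n = 7 + 2 = 9, acc = 15 + 9 = 24.
Iteration 4: 9 < 20 holds -> n = 9 + 2 = 11, acc = 24 + 11 = 35.
Iteration 5: 11 < 20 holds -> n = 11 + 2 = 13, acc = 35 + 13 = 48.
Iteration 6: 13 < 20 holds -> n = 13 + 2 = 15, acc = 48 + 15 = 63.
Iteration 7: 15 < 20 holds -> n = 15 + 2 = 17, acc = 63 + 17 = 80.
Iteration 8: 17 < 20 holds -> n = 17 + 2 = 19, acc = 80 + 19 = 99.
Iteration 9: 19 < 20 holds -> n = 19 + 2 = 21, acc = 99 + 21 = 120.
Iteration 10: 21 < 20 fails; recursion stops.
Total rows emitted: 10.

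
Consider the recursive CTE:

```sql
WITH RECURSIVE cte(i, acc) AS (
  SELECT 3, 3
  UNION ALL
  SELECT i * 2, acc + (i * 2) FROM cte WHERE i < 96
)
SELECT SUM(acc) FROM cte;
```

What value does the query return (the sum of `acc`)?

Base: i=3, acc=3.
Iteration 1: 3 < 96 holds -> i = 3 * 2 = 6, acc = 3 + 6 = 9.
Iteration 2: 6 < 96 holds -> i = 6 * 2 = 12, acc = 9 + 12 = 21.
Iteration 3: 12 < 96 holds -> i = 12 * 2 = 24, acc = 21 + 24 = 45.
Iteration 4: 24 < 96 holds -> i = 24 * 2 = 48, acc = 45 + 48 = 93.
Iteration 5: 48 < 96 holds -> i = 48 * 2 = 96, acc = 93 + 96 = 189.
Iteration 6: 96 < 96 fails; recursion stops.
SUM(acc) = 3 + 9 + 21 + 45 + 93 + 189 = 360.

360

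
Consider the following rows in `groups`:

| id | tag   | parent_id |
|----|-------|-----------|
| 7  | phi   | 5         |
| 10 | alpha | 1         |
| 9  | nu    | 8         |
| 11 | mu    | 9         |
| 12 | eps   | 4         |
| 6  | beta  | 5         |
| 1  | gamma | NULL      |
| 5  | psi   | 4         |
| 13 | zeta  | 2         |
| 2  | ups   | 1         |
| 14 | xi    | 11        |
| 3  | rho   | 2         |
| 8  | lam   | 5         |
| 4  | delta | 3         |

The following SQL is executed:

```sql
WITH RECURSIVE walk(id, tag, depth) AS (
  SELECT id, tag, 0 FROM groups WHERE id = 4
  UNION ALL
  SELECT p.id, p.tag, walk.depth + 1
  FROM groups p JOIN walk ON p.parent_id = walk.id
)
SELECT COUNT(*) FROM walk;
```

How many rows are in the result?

9

Base: id=4 (delta) at depth 0.
Iteration 1: rows with parent_id in {4} -> psi (id 5, depth 1), eps (id 12, depth 1).
Iteration 2: rows with parent_id in {5,12} -> beta (id 6, depth 2), phi (id 7, depth 2), lam (id 8, depth 2).
Iteration 3: rows with parent_id in {6,7,8} -> nu (id 9, depth 3).
Iteration 4: rows with parent_id in {9} -> mu (id 11, depth 4).
Iteration 5: rows with parent_id in {11} -> xi (id 14, depth 5).
Iteration 6: no rows with parent_id in {14}; recursion stops.
Total rows emitted: 9.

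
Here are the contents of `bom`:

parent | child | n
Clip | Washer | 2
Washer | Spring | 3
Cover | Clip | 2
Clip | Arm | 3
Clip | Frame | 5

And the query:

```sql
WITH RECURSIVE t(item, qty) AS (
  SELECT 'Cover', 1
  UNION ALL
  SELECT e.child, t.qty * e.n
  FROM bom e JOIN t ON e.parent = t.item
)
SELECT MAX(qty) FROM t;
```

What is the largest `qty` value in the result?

Base: (Cover, qty=1).
Iteration 1: components of {Cover} -> Clip = 1*2 = 2.
Iteration 2: components of {Clip} -> Arm = 2*3 = 6, Frame = 2*5 = 10, Washer = 2*2 = 4.
Iteration 3: components of {Arm,Frame,Washer} -> Spring = 4*3 = 12.
Iteration 4: no further components; recursion stops.
qty values: 1, 2, 4, 6, 10, 12; the maximum is 12.

12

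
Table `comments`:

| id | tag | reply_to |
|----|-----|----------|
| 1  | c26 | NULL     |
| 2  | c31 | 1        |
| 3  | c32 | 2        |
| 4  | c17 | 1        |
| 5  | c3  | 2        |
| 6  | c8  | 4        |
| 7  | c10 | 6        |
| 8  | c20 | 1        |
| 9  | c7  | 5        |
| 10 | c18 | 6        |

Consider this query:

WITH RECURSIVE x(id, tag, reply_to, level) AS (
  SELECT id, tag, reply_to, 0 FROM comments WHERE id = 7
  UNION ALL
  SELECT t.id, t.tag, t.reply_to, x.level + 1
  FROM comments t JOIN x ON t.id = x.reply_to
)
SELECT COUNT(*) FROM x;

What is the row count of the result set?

4

Base: id=7 (c10), reply_to=6, level 0.
Iteration 1: join on id=6 -> c8 (id 6, reply_to=4, level 1).
Iteration 2: join on id=4 -> c17 (id 4, reply_to=1, level 2).
Iteration 3: join on id=1 -> c26 (id 1, reply_to=NULL, level 3).
Iteration 4: reply_to is NULL; no match; recursion stops.
Total rows emitted: 4.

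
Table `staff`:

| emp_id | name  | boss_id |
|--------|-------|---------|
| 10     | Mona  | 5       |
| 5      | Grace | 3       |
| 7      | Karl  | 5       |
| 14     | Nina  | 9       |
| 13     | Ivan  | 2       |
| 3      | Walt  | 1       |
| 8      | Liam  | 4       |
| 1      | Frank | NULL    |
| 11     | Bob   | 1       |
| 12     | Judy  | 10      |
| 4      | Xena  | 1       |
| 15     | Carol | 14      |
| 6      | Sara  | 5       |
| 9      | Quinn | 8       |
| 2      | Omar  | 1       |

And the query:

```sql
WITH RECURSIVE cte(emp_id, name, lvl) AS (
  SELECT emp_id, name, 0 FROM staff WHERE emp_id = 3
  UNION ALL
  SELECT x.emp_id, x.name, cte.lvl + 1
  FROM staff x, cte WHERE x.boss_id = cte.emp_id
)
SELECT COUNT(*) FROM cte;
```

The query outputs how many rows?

Base: emp_id=3 (Walt) at lvl 0.
Iteration 1: rows with boss_id in {3} -> Grace (id 5, lvl 1).
Iteration 2: rows with boss_id in {5} -> Sara (id 6, lvl 2), Karl (id 7, lvl 2), Mona (id 10, lvl 2).
Iteration 3: rows with boss_id in {6,7,10} -> Judy (id 12, lvl 3).
Iteration 4: no rows with boss_id in {12}; recursion stops.
Total rows emitted: 6.

6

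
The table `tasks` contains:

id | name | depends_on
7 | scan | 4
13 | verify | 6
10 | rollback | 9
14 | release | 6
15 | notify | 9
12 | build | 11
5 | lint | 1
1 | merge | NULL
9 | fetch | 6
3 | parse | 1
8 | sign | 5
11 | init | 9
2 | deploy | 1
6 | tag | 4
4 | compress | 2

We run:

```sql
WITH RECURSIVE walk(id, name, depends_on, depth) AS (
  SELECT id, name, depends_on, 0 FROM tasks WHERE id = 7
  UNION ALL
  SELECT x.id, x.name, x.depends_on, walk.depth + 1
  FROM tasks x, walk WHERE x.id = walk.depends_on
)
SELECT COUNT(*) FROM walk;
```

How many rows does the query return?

4

Base: id=7 (scan), depends_on=4, depth 0.
Iteration 1: join on id=4 -> compress (id 4, depends_on=2, depth 1).
Iteration 2: join on id=2 -> deploy (id 2, depends_on=1, depth 2).
Iteration 3: join on id=1 -> merge (id 1, depends_on=NULL, depth 3).
Iteration 4: depends_on is NULL; no match; recursion stops.
Total rows emitted: 4.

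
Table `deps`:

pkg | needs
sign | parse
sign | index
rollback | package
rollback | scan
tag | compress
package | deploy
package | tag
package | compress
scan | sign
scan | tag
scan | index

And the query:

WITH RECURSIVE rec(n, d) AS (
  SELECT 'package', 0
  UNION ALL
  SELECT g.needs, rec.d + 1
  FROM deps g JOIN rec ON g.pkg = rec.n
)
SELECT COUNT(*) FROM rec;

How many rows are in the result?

5

Base: (package, d=0).
Iteration 1: edges from {package} -> (compress, d=1), (deploy, d=1), (tag, d=1).
Iteration 2: edges from {compress,deploy,tag} -> (compress, d=2).
Iteration 3: no outgoing edges from {compress}; recursion stops.
Total rows emitted: 5.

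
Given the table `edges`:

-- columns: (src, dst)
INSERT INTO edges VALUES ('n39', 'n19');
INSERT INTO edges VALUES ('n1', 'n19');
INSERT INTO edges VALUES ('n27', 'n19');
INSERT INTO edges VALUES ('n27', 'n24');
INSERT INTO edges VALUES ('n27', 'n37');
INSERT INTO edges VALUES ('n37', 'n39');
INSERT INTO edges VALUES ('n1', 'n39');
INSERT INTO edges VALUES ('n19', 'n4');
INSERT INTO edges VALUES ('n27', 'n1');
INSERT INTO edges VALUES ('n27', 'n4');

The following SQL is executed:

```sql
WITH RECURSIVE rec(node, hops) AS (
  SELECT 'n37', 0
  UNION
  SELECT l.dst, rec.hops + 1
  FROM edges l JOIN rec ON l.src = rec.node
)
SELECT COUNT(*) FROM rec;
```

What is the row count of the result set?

Base: (n37, hops=0).
Iteration 1: edges from {n37} -> (n39, hops=1).
Iteration 2: edges from {n39} -> (n19, hops=2).
Iteration 3: edges from {n19} -> (n4, hops=3).
Iteration 4: no outgoing edges from {n4}; recursion stops.
Total rows emitted: 4.

4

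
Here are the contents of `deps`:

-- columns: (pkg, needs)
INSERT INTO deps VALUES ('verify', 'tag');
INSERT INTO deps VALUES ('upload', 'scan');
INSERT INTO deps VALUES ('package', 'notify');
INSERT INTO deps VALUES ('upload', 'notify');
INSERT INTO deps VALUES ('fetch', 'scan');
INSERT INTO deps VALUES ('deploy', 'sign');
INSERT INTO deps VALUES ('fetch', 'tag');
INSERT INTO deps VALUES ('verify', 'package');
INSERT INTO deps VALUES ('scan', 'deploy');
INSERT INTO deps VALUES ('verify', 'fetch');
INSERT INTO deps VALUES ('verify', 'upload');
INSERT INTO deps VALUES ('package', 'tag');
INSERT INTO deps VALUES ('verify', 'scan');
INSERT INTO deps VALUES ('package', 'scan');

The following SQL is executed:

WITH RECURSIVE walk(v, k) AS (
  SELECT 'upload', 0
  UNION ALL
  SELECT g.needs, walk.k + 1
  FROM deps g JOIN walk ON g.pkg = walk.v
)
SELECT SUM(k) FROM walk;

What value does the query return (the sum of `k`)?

7

Base: (upload, k=0).
Iteration 1: edges from {upload} -> (notify, k=1), (scan, k=1).
Iteration 2: edges from {notify,scan} -> (deploy, k=2).
Iteration 3: edges from {deploy} -> (sign, k=3).
Iteration 4: no outgoing edges from {sign}; recursion stops.
SUM(k) = 0 + 1 + 1 + 2 + 3 = 7.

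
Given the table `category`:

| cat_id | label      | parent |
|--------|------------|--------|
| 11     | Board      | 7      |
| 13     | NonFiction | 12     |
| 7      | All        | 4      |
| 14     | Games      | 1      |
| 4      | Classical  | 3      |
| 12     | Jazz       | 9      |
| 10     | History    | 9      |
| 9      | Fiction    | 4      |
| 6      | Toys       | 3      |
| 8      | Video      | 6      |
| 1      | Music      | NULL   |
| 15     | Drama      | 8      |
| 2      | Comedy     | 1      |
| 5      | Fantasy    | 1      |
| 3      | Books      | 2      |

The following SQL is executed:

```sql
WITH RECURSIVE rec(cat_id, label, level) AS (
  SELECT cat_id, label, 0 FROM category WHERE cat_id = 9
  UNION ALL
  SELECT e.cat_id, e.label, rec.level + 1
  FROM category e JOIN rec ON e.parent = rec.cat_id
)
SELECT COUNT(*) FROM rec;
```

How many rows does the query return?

4

Base: cat_id=9 (Fiction) at level 0.
Iteration 1: rows with parent in {9} -> History (id 10, level 1), Jazz (id 12, level 1).
Iteration 2: rows with parent in {10,12} -> NonFiction (id 13, level 2).
Iteration 3: no rows with parent in {13}; recursion stops.
Total rows emitted: 4.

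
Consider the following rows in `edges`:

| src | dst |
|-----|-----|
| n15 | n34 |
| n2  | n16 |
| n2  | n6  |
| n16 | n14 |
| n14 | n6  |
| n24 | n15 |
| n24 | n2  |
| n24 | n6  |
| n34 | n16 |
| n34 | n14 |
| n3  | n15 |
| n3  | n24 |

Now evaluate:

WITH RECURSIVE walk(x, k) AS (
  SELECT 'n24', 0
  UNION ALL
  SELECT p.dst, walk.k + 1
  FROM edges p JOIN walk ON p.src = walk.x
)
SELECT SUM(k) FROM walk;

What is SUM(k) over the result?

Base: (n24, k=0).
Iteration 1: edges from {n24} -> (n15, k=1), (n2, k=1), (n6, k=1).
Iteration 2: edges from {n15,n2,n6} -> (n16, k=2), (n34, k=2), (n6, k=2).
Iteration 3: edges from {n16,n34,n6} -> (n14, k=3) x2, (n16, k=3). [UNION ALL keeps all 3 new rows, including repeats]
Iteration 4: edges from {n14,n16} -> (n14, k=4), (n6, k=4) x2. [UNION ALL keeps all 3 new rows, including repeats]
Iteration 5: edges from {n14,n6} -> (n6, k=5).
Iteration 6: no outgoing edges from {n6}; recursion stops.
SUM(k) = 0 + 1 + 1 + 1 + 2 + 2 + 2 + 3 + 3 + 3 + 4 + 4 + 4 + 5 = 35.

35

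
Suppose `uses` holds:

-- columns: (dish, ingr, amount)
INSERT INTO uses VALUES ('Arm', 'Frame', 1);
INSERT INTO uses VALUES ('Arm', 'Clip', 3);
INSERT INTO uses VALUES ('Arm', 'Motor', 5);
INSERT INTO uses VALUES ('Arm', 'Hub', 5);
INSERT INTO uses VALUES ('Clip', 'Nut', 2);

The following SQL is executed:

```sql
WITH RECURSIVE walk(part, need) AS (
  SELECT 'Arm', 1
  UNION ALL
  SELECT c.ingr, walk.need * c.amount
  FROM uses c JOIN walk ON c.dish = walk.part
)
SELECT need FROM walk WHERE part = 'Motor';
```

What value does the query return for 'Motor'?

5

Base: (Arm, need=1).
Iteration 1: components of {Arm} -> Clip = 1*3 = 3, Frame = 1*1 = 1, Hub = 1*5 = 5, Motor = 1*5 = 5.
Iteration 2: components of {Clip,Frame,Hub,Motor} -> Nut = 3*2 = 6.
Iteration 3: no further components; recursion stops.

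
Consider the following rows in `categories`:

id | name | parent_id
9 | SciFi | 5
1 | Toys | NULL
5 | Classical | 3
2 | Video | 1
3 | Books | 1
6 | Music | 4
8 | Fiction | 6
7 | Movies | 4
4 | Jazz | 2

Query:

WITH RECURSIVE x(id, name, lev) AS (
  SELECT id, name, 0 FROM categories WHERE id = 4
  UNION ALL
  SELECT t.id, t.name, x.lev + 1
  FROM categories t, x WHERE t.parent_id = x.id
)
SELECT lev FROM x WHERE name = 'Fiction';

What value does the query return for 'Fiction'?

Base: id=4 (Jazz) at lev 0.
Iteration 1: rows with parent_id in {4} -> Music (id 6, lev 1), Movies (id 7, lev 1).
Iteration 2: rows with parent_id in {6,7} -> Fiction (id 8, lev 2).
Iteration 3: no rows with parent_id in {8}; recursion stops.

2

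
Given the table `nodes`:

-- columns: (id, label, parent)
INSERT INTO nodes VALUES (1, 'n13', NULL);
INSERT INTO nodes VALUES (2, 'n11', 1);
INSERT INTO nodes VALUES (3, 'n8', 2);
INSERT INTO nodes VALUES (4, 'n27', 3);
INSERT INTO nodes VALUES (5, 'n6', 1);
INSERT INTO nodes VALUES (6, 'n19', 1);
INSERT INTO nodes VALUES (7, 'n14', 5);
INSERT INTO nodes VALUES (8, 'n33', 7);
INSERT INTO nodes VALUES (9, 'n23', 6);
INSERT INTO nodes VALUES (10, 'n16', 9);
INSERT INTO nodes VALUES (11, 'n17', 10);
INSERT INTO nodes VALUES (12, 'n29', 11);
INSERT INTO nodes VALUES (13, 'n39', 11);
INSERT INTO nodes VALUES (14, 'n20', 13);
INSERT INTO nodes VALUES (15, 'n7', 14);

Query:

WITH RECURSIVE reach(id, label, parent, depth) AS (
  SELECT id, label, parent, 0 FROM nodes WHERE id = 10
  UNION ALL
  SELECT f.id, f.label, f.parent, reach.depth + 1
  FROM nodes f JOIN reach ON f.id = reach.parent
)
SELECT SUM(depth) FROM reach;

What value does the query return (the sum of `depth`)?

Base: id=10 (n16), parent=9, depth 0.
Iteration 1: join on id=9 -> n23 (id 9, parent=6, depth 1).
Iteration 2: join on id=6 -> n19 (id 6, parent=1, depth 2).
Iteration 3: join on id=1 -> n13 (id 1, parent=NULL, depth 3).
Iteration 4: parent is NULL; no match; recursion stops.
SUM(depth) = 0 + 1 + 2 + 3 = 6.

6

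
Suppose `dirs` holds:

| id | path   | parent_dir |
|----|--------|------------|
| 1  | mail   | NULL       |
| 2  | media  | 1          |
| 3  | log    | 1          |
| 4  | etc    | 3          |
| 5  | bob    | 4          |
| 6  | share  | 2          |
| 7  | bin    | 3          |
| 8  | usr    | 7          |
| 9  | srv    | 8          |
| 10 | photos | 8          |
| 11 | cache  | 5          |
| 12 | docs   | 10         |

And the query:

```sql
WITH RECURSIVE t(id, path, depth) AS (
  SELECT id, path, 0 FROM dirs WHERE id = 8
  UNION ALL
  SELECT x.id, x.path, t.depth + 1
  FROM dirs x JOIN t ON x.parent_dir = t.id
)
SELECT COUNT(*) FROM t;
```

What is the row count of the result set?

4

Base: id=8 (usr) at depth 0.
Iteration 1: rows with parent_dir in {8} -> srv (id 9, depth 1), photos (id 10, depth 1).
Iteration 2: rows with parent_dir in {9,10} -> docs (id 12, depth 2).
Iteration 3: no rows with parent_dir in {12}; recursion stops.
Total rows emitted: 4.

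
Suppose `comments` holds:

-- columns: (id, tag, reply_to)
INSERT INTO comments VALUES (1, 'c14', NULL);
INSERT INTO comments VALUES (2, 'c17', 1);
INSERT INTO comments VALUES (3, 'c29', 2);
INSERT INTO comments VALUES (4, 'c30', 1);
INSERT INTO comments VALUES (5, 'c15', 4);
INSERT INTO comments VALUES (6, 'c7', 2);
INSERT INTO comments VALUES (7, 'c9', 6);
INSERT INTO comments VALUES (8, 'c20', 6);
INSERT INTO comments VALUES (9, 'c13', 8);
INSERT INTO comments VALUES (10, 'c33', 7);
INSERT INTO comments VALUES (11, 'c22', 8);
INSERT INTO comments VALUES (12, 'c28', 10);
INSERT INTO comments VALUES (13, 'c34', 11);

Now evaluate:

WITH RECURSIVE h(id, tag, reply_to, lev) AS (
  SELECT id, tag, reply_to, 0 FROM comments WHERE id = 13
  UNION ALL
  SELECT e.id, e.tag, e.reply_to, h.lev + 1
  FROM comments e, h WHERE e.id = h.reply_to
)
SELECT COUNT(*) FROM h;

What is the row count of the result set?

6

Base: id=13 (c34), reply_to=11, lev 0.
Iteration 1: join on id=11 -> c22 (id 11, reply_to=8, lev 1).
Iteration 2: join on id=8 -> c20 (id 8, reply_to=6, lev 2).
Iteration 3: join on id=6 -> c7 (id 6, reply_to=2, lev 3).
Iteration 4: join on id=2 -> c17 (id 2, reply_to=1, lev 4).
Iteration 5: join on id=1 -> c14 (id 1, reply_to=NULL, lev 5).
Iteration 6: reply_to is NULL; no match; recursion stops.
Total rows emitted: 6.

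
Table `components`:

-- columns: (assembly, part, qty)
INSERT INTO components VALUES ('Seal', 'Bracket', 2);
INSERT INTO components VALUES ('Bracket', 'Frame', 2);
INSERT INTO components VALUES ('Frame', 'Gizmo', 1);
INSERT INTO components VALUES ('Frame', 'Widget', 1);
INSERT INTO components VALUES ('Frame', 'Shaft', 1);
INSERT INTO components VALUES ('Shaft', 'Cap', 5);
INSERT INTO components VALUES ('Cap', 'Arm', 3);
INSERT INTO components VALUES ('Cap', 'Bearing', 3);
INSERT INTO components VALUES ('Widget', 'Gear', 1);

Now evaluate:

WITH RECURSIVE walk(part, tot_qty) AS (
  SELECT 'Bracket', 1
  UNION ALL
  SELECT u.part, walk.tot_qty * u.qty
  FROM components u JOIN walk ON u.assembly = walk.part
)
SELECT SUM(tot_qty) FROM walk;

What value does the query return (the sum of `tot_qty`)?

Base: (Bracket, tot_qty=1).
Iteration 1: components of {Bracket} -> Frame = 1*2 = 2.
Iteration 2: components of {Frame} -> Gizmo = 2*1 = 2, Shaft = 2*1 = 2, Widget = 2*1 = 2.
Iteration 3: components of {Gizmo,Shaft,Widget} -> Cap = 2*5 = 10, Gear = 2*1 = 2.
Iteration 4: components of {Cap,Gear} -> Arm = 10*3 = 30, Bearing = 10*3 = 30.
Iteration 5: no further components; recursion stops.
SUM(tot_qty) = 1 + 2 + 2 + 2 + 2 + 2 + 10 + 30 + 30 = 81.

81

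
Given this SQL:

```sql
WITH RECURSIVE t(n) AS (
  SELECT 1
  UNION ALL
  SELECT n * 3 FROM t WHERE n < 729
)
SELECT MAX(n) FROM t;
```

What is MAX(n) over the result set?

Base: n=1.
Iteration 1: 1 < 729 holds -> n = 1 * 3 = 3.
Iteration 2: 3 < 729 holds -> n = 3 * 3 = 9.
Iteration 3: 9 < 729 holds -> n = 9 * 3 = 27.
Iteration 4: 27 < 729 holds -> n = 27 * 3 = 81.
Iteration 5: 81 < 729 holds -> n = 81 * 3 = 243.
Iteration 6: 243 < 729 holds -> n = 243 * 3 = 729.
Iteration 7: 729 < 729 fails; recursion stops.
n values: 1, 3, 9, 27, 81, 243, 729; the maximum is 729.

729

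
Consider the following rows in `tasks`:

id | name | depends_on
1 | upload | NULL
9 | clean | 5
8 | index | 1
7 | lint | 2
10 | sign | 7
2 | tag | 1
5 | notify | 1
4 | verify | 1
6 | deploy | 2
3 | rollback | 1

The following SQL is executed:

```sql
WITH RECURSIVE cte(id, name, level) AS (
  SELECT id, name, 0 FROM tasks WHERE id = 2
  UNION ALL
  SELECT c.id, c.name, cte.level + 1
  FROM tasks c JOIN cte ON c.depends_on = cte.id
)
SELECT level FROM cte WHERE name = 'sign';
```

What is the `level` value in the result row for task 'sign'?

Base: id=2 (tag) at level 0.
Iteration 1: rows with depends_on in {2} -> deploy (id 6, level 1), lint (id 7, level 1).
Iteration 2: rows with depends_on in {6,7} -> sign (id 10, level 2).
Iteration 3: no rows with depends_on in {10}; recursion stops.

2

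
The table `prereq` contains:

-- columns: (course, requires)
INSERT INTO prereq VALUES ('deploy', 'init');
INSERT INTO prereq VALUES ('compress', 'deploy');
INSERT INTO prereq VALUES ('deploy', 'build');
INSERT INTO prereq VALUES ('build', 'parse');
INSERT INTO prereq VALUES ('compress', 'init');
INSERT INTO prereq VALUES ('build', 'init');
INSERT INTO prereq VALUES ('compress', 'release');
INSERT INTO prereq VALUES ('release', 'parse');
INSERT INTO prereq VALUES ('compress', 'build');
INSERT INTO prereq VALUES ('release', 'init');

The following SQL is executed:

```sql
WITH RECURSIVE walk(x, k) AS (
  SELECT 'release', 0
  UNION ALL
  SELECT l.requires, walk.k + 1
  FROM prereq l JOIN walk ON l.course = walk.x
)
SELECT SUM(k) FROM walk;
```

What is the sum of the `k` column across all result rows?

Base: (release, k=0).
Iteration 1: edges from {release} -> (init, k=1), (parse, k=1).
Iteration 2: no outgoing edges from {init,parse}; recursion stops.
SUM(k) = 0 + 1 + 1 = 2.

2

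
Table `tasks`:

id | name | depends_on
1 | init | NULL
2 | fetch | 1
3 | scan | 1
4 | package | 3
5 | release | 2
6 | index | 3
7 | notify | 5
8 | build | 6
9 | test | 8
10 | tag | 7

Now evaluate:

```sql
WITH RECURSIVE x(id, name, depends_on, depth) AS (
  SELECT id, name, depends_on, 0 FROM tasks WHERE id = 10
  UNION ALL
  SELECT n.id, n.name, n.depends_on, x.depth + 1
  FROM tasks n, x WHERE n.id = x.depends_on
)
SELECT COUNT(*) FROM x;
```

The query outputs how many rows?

5

Base: id=10 (tag), depends_on=7, depth 0.
Iteration 1: join on id=7 -> notify (id 7, depends_on=5, depth 1).
Iteration 2: join on id=5 -> release (id 5, depends_on=2, depth 2).
Iteration 3: join on id=2 -> fetch (id 2, depends_on=1, depth 3).
Iteration 4: join on id=1 -> init (id 1, depends_on=NULL, depth 4).
Iteration 5: depends_on is NULL; no match; recursion stops.
Total rows emitted: 5.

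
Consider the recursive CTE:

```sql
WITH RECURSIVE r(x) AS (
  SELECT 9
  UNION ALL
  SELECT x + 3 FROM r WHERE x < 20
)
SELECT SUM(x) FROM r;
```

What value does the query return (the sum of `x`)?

Base: x=9.
Iteration 1: 9 < 20 holds -> x = 9 + 3 = 12.
Iteration 2: 12 < 20 holds -> x = 12 + 3 = 15.
Iteration 3: 15 < 20 holds -> x = 15 + 3 = 18.
Iteration 4: 18 < 20 holds -> x = 18 + 3 = 21.
Iteration 5: 21 < 20 fails; recursion stops.
SUM(x) = 9 + 12 + 15 + 18 + 21 = 75.

75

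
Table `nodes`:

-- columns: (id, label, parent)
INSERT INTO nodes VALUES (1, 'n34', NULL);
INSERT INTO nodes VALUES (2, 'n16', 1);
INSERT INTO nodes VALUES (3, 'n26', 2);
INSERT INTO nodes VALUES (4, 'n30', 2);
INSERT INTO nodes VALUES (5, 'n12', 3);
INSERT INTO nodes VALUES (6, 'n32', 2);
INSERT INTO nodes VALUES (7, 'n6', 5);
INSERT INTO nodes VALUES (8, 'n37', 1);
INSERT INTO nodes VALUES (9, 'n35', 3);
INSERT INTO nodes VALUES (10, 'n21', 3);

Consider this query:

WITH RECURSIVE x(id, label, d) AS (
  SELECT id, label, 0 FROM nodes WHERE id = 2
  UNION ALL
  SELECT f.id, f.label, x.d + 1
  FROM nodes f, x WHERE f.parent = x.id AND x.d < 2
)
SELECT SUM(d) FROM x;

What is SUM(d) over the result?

Base: id=2 (n16) at d 0.
Iteration 1: rows with parent in {2} -> n26 (id 3, d 1), n30 (id 4, d 1), n32 (id 6, d 1).
Iteration 2: rows with parent in {3,4,6} -> n12 (id 5, d 2), n35 (id 9, d 2), n21 (id 10, d 2).
Iteration 3: d < 2 fails for all current rows; recursion stops.
SUM(d) = 0 + 1 + 1 + 1 + 2 + 2 + 2 = 9.

9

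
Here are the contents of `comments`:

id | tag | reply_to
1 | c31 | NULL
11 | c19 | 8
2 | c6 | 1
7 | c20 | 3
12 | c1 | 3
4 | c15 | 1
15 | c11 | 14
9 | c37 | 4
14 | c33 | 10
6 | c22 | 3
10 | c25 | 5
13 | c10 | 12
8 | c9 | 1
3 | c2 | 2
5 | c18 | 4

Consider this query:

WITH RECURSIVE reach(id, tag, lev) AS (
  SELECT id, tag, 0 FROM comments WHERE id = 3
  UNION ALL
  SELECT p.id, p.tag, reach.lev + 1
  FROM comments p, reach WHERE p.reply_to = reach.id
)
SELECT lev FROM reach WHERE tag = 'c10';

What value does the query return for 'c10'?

Base: id=3 (c2) at lev 0.
Iteration 1: rows with reply_to in {3} -> c22 (id 6, lev 1), c20 (id 7, lev 1), c1 (id 12, lev 1).
Iteration 2: rows with reply_to in {6,7,12} -> c10 (id 13, lev 2).
Iteration 3: no rows with reply_to in {13}; recursion stops.

2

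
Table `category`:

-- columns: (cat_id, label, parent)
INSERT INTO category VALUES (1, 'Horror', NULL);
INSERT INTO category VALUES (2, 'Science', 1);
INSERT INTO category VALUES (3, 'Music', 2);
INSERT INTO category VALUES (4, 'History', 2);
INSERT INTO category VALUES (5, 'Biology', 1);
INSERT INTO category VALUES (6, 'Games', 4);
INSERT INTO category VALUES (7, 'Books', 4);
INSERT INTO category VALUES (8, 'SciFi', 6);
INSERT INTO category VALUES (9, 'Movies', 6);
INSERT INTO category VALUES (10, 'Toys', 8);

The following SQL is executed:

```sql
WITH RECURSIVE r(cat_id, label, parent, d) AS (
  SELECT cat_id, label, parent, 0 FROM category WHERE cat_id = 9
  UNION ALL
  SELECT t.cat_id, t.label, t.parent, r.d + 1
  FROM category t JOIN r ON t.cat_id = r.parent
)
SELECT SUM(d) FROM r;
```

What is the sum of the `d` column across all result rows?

10

Base: cat_id=9 (Movies), parent=6, d 0.
Iteration 1: join on cat_id=6 -> Games (id 6, parent=4, d 1).
Iteration 2: join on cat_id=4 -> History (id 4, parent=2, d 2).
Iteration 3: join on cat_id=2 -> Science (id 2, parent=1, d 3).
Iteration 4: join on cat_id=1 -> Horror (id 1, parent=NULL, d 4).
Iteration 5: parent is NULL; no match; recursion stops.
SUM(d) = 0 + 1 + 2 + 3 + 4 = 10.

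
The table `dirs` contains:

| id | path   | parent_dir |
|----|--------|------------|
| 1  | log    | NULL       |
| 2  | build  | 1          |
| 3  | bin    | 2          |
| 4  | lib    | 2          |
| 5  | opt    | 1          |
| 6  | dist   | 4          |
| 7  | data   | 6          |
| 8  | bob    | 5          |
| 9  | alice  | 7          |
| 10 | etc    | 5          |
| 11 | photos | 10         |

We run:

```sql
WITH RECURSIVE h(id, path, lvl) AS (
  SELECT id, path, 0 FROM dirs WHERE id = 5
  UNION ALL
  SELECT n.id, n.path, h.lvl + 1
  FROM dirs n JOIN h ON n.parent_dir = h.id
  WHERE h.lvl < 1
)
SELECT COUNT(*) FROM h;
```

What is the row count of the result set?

3

Base: id=5 (opt) at lvl 0.
Iteration 1: rows with parent_dir in {5} -> bob (id 8, lvl 1), etc (id 10, lvl 1).
Iteration 2: lvl < 1 fails for all current rows; recursion stops.
Total rows emitted: 3.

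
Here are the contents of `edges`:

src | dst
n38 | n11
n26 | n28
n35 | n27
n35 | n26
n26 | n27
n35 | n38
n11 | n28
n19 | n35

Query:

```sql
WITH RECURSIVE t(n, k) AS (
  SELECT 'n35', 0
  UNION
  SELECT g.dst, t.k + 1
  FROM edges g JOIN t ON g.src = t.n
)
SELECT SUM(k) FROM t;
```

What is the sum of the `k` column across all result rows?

12

Base: (n35, k=0).
Iteration 1: edges from {n35} -> (n26, k=1), (n27, k=1), (n38, k=1).
Iteration 2: edges from {n26,n27,n38} -> (n11, k=2), (n27, k=2), (n28, k=2).
Iteration 3: edges from {n11,n27,n28} -> (n28, k=3).
Iteration 4: no outgoing edges from {n28}; recursion stops.
SUM(k) = 0 + 1 + 1 + 1 + 2 + 2 + 2 + 3 = 12.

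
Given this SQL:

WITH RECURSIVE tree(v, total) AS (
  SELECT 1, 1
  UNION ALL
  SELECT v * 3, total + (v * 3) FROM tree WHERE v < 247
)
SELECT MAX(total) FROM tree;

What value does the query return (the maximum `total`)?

Base: v=1, total=1.
Iteration 1: 1 < 247 holds -> v = 1 * 3 = 3, total = 1 + 3 = 4.
Iteration 2: 3 < 247 holds -> v = 3 * 3 = 9, total = 4 + 9 = 13.
Iteration 3: 9 < 247 holds -> v = 9 * 3 = 27, total = 13 + 27 = 40.
Iteration 4: 27 < 247 holds -> v = 27 * 3 = 81, total = 40 + 81 = 121.
Iteration 5: 81 < 247 holds -> v = 81 * 3 = 243, total = 121 + 243 = 364.
Iteration 6: 243 < 247 holds -> v = 243 * 3 = 729, total = 364 + 729 = 1093.
Iteration 7: 729 < 247 fails; recursion stops.
total values: 1, 4, 13, 40, 121, 364, 1093; the maximum is 1093.

1093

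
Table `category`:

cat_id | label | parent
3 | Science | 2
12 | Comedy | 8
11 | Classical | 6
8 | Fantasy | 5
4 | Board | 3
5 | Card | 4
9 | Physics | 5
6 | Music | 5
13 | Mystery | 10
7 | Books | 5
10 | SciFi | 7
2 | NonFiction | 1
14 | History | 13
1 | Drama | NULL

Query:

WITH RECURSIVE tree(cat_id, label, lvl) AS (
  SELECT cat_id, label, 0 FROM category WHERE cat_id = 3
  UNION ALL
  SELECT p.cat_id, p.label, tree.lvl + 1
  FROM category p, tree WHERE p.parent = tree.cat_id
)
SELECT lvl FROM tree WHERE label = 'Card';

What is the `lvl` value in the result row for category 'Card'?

Base: cat_id=3 (Science) at lvl 0.
Iteration 1: rows with parent in {3} -> Board (id 4, lvl 1).
Iteration 2: rows with parent in {4} -> Card (id 5, lvl 2).
Iteration 3: rows with parent in {5} -> Music (id 6, lvl 3), Books (id 7, lvl 3), Fantasy (id 8, lvl 3), Physics (id 9, lvl 3).
Iteration 4: rows with parent in {6,7,8,9} -> SciFi (id 10, lvl 4), Classical (id 11, lvl 4), Comedy (id 12, lvl 4).
Iteration 5: rows with parent in {10,11,12} -> Mystery (id 13, lvl 5).
Iteration 6: rows with parent in {13} -> History (id 14, lvl 6).
Iteration 7: no rows with parent in {14}; recursion stops.

2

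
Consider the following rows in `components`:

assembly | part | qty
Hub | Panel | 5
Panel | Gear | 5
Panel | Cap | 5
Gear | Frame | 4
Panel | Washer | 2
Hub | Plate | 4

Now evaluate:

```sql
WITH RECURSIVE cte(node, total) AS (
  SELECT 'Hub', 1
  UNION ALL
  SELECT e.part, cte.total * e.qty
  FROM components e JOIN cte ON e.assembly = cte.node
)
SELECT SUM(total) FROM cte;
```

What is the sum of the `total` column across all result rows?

Base: (Hub, total=1).
Iteration 1: components of {Hub} -> Panel = 1*5 = 5, Plate = 1*4 = 4.
Iteration 2: components of {Panel,Plate} -> Cap = 5*5 = 25, Gear = 5*5 = 25, Washer = 5*2 = 10.
Iteration 3: components of {Cap,Gear,Washer} -> Frame = 25*4 = 100.
Iteration 4: no further components; recursion stops.
SUM(total) = 1 + 5 + 4 + 10 + 25 + 25 + 100 = 170.

170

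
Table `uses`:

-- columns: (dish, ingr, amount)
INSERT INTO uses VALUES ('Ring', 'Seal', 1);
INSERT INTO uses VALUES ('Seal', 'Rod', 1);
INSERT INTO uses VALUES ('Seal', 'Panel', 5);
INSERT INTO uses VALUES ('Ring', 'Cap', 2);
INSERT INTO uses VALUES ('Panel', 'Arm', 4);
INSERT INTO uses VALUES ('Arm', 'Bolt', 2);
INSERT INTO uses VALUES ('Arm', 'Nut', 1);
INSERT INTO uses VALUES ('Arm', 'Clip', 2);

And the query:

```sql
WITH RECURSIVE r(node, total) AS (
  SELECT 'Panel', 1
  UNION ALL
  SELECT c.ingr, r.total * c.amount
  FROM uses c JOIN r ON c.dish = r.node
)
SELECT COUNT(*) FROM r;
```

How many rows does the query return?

Base: (Panel, total=1).
Iteration 1: components of {Panel} -> Arm = 1*4 = 4.
Iteration 2: components of {Arm} -> Bolt = 4*2 = 8, Clip = 4*2 = 8, Nut = 4*1 = 4.
Iteration 3: no further components; recursion stops.
Total rows emitted: 5.

5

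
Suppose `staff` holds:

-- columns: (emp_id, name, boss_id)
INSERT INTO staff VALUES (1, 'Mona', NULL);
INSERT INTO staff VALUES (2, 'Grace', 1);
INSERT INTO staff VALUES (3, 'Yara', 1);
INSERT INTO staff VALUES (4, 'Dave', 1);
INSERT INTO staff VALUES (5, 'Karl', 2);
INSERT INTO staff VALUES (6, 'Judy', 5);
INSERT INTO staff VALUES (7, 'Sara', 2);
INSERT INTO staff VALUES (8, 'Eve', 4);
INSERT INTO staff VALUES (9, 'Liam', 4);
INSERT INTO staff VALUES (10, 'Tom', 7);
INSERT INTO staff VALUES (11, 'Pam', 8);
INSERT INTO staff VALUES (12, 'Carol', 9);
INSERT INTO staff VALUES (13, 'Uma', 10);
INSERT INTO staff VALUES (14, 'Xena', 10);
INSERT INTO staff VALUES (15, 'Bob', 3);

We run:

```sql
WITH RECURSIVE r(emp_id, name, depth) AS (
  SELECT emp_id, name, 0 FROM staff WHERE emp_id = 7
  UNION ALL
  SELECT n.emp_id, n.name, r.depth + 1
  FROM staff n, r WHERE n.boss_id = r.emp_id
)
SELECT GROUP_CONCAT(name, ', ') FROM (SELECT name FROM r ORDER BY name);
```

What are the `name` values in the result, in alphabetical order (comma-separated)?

Base: emp_id=7 (Sara) at depth 0.
Iteration 1: rows with boss_id in {7} -> Tom (id 10, depth 1).
Iteration 2: rows with boss_id in {10} -> Uma (id 13, depth 2), Xena (id 14, depth 2).
Iteration 3: no rows with boss_id in {13,14}; recursion stops.

Sara, Tom, Uma, Xena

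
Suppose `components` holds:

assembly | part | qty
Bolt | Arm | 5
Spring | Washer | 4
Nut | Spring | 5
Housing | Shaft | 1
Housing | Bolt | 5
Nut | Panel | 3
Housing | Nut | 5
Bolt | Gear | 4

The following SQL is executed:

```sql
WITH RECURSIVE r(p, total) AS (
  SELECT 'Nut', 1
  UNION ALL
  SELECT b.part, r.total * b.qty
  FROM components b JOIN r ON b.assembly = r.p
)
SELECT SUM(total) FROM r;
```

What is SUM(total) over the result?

Base: (Nut, total=1).
Iteration 1: components of {Nut} -> Panel = 1*3 = 3, Spring = 1*5 = 5.
Iteration 2: components of {Panel,Spring} -> Washer = 5*4 = 20.
Iteration 3: no further components; recursion stops.
SUM(total) = 1 + 3 + 5 + 20 = 29.

29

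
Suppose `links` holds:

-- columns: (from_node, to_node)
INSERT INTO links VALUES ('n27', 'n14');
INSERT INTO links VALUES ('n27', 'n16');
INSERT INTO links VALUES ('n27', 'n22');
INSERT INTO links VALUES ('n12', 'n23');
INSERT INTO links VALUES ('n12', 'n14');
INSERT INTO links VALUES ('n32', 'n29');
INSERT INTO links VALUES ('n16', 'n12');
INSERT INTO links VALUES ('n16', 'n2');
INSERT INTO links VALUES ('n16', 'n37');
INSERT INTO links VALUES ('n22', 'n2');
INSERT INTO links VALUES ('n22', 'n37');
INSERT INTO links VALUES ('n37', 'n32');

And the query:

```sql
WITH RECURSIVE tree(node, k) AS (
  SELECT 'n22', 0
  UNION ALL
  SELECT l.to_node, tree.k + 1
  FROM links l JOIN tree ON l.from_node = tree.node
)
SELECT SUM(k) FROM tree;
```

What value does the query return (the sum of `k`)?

7

Base: (n22, k=0).
Iteration 1: edges from {n22} -> (n2, k=1), (n37, k=1).
Iteration 2: edges from {n2,n37} -> (n32, k=2).
Iteration 3: edges from {n32} -> (n29, k=3).
Iteration 4: no outgoing edges from {n29}; recursion stops.
SUM(k) = 0 + 1 + 1 + 2 + 3 = 7.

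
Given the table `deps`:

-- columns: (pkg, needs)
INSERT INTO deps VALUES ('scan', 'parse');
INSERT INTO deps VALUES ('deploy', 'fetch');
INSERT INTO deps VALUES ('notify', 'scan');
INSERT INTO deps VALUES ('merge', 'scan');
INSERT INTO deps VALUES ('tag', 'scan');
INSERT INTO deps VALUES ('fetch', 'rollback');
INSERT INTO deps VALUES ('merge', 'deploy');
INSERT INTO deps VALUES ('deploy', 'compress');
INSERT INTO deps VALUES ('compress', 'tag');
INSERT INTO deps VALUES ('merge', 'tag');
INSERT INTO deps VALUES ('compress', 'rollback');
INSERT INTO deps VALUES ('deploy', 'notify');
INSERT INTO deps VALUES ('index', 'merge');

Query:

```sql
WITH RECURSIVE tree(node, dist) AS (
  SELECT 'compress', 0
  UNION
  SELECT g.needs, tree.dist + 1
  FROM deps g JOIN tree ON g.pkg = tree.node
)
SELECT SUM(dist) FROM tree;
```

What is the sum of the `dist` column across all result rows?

7

Base: (compress, dist=0).
Iteration 1: edges from {compress} -> (rollback, dist=1), (tag, dist=1).
Iteration 2: edges from {rollback,tag} -> (scan, dist=2).
Iteration 3: edges from {scan} -> (parse, dist=3).
Iteration 4: no outgoing edges from {parse}; recursion stops.
SUM(dist) = 0 + 1 + 1 + 2 + 3 = 7.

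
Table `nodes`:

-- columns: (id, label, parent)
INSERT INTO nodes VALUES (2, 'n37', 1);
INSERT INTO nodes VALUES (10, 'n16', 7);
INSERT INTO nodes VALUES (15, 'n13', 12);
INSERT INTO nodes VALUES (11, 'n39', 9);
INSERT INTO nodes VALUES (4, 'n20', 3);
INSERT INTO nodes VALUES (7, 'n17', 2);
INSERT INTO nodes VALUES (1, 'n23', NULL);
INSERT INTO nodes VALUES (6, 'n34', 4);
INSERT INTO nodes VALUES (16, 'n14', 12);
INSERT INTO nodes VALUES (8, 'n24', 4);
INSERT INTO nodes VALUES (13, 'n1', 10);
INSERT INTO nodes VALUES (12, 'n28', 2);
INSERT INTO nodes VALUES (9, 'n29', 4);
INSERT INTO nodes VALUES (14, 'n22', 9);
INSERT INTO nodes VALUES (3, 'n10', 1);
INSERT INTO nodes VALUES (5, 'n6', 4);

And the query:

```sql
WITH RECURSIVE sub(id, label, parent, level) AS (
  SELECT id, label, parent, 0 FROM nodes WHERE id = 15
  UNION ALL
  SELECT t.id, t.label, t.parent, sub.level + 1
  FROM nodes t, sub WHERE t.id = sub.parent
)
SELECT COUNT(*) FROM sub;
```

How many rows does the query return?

4

Base: id=15 (n13), parent=12, level 0.
Iteration 1: join on id=12 -> n28 (id 12, parent=2, level 1).
Iteration 2: join on id=2 -> n37 (id 2, parent=1, level 2).
Iteration 3: join on id=1 -> n23 (id 1, parent=NULL, level 3).
Iteration 4: parent is NULL; no match; recursion stops.
Total rows emitted: 4.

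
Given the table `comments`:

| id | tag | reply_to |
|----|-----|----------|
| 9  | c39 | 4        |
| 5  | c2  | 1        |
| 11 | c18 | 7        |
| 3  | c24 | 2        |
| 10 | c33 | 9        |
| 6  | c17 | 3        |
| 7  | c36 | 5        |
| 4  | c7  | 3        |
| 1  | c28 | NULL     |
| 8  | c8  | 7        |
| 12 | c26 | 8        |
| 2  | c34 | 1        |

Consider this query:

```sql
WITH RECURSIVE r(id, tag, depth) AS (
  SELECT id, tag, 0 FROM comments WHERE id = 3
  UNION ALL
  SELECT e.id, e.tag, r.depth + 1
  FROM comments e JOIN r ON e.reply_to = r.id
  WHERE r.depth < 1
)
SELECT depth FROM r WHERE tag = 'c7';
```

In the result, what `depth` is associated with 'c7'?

Base: id=3 (c24) at depth 0.
Iteration 1: rows with reply_to in {3} -> c7 (id 4, depth 1), c17 (id 6, depth 1).
Iteration 2: depth < 1 fails for all current rows; recursion stops.

1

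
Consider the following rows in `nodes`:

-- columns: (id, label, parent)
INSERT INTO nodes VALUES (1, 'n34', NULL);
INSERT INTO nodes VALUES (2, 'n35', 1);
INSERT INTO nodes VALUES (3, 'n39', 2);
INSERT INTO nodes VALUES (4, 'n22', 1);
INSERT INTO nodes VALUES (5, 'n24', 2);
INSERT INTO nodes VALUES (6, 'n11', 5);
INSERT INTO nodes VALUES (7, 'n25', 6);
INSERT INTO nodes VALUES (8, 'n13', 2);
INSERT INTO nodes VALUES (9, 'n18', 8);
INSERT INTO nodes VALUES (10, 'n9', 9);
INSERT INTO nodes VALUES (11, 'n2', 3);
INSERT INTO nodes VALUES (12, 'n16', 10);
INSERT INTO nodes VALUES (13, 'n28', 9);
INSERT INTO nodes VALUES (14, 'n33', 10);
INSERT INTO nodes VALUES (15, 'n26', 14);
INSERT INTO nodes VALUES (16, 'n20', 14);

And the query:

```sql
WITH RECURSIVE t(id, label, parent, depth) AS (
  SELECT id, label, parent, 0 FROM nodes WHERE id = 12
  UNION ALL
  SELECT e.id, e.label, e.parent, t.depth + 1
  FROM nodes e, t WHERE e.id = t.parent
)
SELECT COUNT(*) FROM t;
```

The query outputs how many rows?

Base: id=12 (n16), parent=10, depth 0.
Iteration 1: join on id=10 -> n9 (id 10, parent=9, depth 1).
Iteration 2: join on id=9 -> n18 (id 9, parent=8, depth 2).
Iteration 3: join on id=8 -> n13 (id 8, parent=2, depth 3).
Iteration 4: join on id=2 -> n35 (id 2, parent=1, depth 4).
Iteration 5: join on id=1 -> n34 (id 1, parent=NULL, depth 5).
Iteration 6: parent is NULL; no match; recursion stops.
Total rows emitted: 6.

6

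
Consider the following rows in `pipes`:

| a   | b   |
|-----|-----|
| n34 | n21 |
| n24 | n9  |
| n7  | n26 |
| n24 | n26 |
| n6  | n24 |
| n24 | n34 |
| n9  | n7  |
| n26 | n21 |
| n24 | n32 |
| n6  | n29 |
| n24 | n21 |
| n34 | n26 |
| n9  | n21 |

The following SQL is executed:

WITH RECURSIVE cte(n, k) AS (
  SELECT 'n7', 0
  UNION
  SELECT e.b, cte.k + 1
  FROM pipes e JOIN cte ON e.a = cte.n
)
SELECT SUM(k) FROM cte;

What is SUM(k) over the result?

3

Base: (n7, k=0).
Iteration 1: edges from {n7} -> (n26, k=1).
Iteration 2: edges from {n26} -> (n21, k=2).
Iteration 3: no outgoing edges from {n21}; recursion stops.
SUM(k) = 0 + 1 + 2 = 3.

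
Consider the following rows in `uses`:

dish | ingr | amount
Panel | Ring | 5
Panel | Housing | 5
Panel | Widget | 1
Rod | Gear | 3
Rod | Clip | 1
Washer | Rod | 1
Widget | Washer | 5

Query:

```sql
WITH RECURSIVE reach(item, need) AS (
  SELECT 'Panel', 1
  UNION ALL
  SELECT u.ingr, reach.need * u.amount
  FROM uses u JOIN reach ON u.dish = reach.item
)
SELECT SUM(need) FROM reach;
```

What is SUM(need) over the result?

Base: (Panel, need=1).
Iteration 1: components of {Panel} -> Housing = 1*5 = 5, Ring = 1*5 = 5, Widget = 1*1 = 1.
Iteration 2: components of {Housing,Ring,Widget} -> Washer = 1*5 = 5.
Iteration 3: components of {Washer} -> Rod = 5*1 = 5.
Iteration 4: components of {Rod} -> Clip = 5*1 = 5, Gear = 5*3 = 15.
Iteration 5: no further components; recursion stops.
SUM(need) = 1 + 5 + 5 + 1 + 5 + 5 + 15 + 5 = 42.

42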